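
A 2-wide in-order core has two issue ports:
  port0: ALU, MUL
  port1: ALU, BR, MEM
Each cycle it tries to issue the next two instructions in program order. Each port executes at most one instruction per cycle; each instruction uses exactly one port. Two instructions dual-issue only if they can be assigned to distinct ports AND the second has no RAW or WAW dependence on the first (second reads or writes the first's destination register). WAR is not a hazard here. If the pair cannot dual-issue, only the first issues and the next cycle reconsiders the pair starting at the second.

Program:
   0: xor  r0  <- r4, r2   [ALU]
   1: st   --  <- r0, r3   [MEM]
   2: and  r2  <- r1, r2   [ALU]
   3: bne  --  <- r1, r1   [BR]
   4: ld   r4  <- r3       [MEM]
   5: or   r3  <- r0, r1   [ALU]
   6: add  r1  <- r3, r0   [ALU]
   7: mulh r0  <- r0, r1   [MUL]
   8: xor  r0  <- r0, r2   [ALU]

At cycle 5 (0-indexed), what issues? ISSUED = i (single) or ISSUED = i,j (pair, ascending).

ISSUED = 7

  cy0 -> i0 (xor.ALU) RAW r0
  cy1 -> i1+i2 (st.MEM;and.ALU) 2-wide
  cy2 -> i3 (bne.BR) no-port BR/MEM
  cy3 -> i4+i5 (ld.MEM;or.ALU) 2-wide
  cy4 -> i6 (add.ALU) RAW r1
  cy5 -> i7 (mulh.MUL) RAW+WAW r0
  cy6 -> i8 (xor.ALU) tail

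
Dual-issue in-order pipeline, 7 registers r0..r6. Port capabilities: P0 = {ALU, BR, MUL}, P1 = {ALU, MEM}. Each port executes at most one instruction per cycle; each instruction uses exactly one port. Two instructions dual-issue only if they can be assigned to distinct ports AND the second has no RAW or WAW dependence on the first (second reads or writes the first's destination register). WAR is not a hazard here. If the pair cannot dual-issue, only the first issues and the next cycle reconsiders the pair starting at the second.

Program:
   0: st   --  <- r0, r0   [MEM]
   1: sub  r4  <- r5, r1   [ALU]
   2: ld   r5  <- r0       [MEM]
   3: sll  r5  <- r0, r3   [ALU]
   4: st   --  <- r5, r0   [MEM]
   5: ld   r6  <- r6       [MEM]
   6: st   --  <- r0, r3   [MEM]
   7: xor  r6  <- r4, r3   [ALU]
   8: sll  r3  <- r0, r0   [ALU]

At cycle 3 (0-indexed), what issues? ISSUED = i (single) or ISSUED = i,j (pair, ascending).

t=0 i0,i1:st sub ; pair
t=1 i2:ld ; WAW r5
t=2 i3:sll ; RAW r5
t=3 i4:st ; no-port MEM/MEM
t=4 i5:ld ; no-port MEM/MEM
t=5 i6,i7:st xor ; pair
t=6 i8:sll ; tail

ISSUED = 4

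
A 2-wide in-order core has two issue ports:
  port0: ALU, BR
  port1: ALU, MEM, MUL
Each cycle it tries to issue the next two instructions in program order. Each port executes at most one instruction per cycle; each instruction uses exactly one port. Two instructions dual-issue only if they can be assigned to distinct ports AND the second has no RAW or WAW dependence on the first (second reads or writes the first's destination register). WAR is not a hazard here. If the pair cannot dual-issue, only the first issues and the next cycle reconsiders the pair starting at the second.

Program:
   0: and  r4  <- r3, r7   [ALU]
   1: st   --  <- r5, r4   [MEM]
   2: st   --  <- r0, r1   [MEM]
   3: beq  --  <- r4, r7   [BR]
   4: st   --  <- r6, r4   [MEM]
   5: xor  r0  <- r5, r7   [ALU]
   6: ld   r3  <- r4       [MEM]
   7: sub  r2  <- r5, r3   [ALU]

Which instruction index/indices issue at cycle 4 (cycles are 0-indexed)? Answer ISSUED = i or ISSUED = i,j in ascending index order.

ISSUED = 6

0. and.ALU @i0  | RAW r4
1. st.MEM @i1  | no-port MEM/MEM
2. st.MEM+beq.BR @i2/i3  | 2-wide
3. st.MEM+xor.ALU @i4/i5  | 2-wide
4. ld.MEM @i6  | RAW r3
5. sub.ALU @i7  | tail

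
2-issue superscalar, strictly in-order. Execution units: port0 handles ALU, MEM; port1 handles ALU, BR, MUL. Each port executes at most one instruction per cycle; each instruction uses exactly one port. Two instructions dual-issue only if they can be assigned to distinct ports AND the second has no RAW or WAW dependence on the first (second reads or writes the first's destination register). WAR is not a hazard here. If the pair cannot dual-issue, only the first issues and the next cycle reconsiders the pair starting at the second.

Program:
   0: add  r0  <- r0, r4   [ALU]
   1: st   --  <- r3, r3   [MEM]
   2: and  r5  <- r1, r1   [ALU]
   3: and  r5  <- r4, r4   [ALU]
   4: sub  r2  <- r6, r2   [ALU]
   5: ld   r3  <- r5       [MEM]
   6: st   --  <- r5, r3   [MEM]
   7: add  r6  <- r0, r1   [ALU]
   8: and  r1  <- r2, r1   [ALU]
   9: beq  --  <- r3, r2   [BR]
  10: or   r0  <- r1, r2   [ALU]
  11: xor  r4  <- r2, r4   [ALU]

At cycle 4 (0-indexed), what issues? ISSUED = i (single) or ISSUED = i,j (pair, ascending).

ISSUED = 6,7

t=0 i0/i1:add.ALU;st.MEM ; dual
t=1 i2:and.ALU ; WAW r5
t=2 i3/i4:and.ALU;sub.ALU ; dual
t=3 i5:ld.MEM ; no-port MEM/MEM
t=4 i6/i7:st.MEM;add.ALU ; dual
t=5 i8/i9:and.ALU;beq.BR ; dual
t=6 i10/i11:or.ALU;xor.ALU ; dual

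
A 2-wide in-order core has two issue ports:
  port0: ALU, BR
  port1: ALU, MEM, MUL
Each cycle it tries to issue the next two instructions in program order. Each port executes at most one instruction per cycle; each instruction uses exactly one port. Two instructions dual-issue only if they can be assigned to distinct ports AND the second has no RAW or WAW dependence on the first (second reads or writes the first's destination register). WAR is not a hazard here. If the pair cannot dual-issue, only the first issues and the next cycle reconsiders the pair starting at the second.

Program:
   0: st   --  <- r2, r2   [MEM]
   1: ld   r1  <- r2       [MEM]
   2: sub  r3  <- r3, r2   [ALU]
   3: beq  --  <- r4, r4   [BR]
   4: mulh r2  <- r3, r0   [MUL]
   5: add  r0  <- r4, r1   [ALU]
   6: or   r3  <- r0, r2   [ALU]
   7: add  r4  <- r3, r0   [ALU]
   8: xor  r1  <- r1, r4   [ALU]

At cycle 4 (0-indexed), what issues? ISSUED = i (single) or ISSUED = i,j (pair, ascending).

0. st @i0  | no-port MEM/MEM
1. ld+sub @i1&i2  | 2-wide
2. beq+mulh @i3&i4  | 2-wide
3. add @i5  | RAW r0
4. or @i6  | RAW r3
5. add @i7  | RAW r4
6. xor @i8  | tail

ISSUED = 6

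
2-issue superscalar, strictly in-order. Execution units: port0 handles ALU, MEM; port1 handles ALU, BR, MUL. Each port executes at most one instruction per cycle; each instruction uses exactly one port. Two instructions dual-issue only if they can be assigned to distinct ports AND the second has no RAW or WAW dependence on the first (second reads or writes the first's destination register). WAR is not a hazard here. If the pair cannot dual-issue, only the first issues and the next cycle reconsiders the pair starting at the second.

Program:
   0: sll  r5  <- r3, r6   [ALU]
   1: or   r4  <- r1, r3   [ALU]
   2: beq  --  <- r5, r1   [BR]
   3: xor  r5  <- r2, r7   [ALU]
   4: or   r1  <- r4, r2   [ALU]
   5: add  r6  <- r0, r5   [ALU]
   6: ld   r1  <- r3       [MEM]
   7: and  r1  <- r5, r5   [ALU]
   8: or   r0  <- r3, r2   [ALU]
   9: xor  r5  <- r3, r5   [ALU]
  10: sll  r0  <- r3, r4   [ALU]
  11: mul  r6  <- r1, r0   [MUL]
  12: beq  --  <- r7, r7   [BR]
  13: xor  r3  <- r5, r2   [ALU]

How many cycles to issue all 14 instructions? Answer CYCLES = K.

CYCLES = 8

c0: i0/i1 sll/or  2-wide
c1: i2/i3 beq/xor  2-wide
c2: i4/i5 or/add  2-wide
c3: i6 ld  WAW r1
c4: i7/i8 and/or  2-wide
c5: i9/i10 xor/sll  2-wide
c6: i11 mul  no-port MUL/BR
c7: i12/i13 beq/xor  2-wide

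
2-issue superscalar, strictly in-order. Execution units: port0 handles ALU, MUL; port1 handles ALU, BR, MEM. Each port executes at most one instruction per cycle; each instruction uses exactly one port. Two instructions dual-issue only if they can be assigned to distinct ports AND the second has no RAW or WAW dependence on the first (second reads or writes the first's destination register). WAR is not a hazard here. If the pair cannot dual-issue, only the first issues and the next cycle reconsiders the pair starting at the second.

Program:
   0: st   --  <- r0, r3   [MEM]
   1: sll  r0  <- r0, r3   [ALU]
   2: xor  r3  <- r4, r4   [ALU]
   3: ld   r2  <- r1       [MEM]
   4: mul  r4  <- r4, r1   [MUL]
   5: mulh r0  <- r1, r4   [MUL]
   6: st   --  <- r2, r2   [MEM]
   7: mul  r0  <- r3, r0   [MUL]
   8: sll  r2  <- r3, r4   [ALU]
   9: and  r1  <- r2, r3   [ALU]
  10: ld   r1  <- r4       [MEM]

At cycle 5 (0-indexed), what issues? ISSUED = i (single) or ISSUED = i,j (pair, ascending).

ISSUED = 9

#0 head=0: st.MEM sll.ALU i0/i1 dual
#1 head=2: xor.ALU ld.MEM i2/i3 dual
#2 head=4: mul.MUL i4 no-port MUL/MUL
#3 head=5: mulh.MUL st.MEM i5/i6 dual
#4 head=7: mul.MUL sll.ALU i7/i8 dual
#5 head=9: and.ALU i9 WAW r1
#6 head=10: ld.MEM i10 tail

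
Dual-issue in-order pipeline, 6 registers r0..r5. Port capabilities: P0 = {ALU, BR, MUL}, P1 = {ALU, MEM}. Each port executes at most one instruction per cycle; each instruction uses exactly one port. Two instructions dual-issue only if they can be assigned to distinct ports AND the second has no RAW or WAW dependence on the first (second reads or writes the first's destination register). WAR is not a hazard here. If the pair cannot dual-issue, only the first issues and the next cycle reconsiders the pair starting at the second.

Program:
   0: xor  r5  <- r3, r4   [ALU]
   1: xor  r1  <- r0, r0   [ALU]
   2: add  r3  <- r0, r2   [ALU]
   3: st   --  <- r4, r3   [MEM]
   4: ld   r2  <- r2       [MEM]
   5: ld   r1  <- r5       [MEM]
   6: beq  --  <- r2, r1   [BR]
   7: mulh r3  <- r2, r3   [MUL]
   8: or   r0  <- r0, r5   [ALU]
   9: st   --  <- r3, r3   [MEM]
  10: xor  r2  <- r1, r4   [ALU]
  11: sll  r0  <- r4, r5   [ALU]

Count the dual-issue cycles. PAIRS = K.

c0: i0,i1 xor.ALU;xor.ALU  2-wide
c1: i2 add.ALU  RAW r3
c2: i3 st.MEM  no-port MEM/MEM
c3: i4 ld.MEM  no-port MEM/MEM
c4: i5 ld.MEM  RAW r1
c5: i6 beq.BR  no-port BR/MUL
c6: i7,i8 mulh.MUL;or.ALU  2-wide
c7: i9,i10 st.MEM;xor.ALU  2-wide
c8: i11 sll.ALU  tail

PAIRS = 3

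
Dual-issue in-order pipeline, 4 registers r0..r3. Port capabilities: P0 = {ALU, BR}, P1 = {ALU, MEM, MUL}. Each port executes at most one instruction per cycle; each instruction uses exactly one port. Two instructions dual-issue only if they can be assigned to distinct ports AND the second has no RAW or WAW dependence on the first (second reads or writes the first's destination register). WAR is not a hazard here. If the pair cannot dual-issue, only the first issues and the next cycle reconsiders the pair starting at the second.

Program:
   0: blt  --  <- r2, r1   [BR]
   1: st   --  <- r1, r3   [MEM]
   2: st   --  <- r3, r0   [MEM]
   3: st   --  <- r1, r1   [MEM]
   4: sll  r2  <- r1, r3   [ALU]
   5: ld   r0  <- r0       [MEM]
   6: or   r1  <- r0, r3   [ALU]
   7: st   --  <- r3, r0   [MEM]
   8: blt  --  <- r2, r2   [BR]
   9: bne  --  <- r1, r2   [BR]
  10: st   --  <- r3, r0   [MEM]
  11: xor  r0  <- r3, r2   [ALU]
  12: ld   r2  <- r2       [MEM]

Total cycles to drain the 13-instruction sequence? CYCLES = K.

c0: i0/i1 blt+st  pair
c1: i2 st  no-port MEM/MEM
c2: i3/i4 st+sll  pair
c3: i5 ld  RAW r0
c4: i6/i7 or+st  pair
c5: i8 blt  no-port BR/BR
c6: i9/i10 bne+st  pair
c7: i11/i12 xor+ld  pair

CYCLES = 8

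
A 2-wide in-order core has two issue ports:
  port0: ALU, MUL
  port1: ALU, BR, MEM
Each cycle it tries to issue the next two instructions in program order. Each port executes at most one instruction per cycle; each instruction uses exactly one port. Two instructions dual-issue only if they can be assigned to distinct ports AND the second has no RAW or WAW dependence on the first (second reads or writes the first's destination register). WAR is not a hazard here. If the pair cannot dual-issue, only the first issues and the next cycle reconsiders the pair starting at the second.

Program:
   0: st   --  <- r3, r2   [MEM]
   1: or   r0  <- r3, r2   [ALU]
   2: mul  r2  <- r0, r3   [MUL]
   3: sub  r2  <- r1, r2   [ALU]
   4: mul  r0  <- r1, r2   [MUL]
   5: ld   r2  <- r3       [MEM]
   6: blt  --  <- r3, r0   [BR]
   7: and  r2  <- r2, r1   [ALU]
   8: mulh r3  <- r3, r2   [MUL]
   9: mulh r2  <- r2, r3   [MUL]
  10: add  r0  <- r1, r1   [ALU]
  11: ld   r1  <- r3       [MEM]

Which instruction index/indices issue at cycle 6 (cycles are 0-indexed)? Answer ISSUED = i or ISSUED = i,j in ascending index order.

ISSUED = 9,10

c0: i0,i1 st;or  pair
c1: i2 mul  RAW+WAW r2
c2: i3 sub  RAW r2
c3: i4,i5 mul;ld  pair
c4: i6,i7 blt;and  pair
c5: i8 mulh  no-port MUL/MUL
c6: i9,i10 mulh;add  pair
c7: i11 ld  tail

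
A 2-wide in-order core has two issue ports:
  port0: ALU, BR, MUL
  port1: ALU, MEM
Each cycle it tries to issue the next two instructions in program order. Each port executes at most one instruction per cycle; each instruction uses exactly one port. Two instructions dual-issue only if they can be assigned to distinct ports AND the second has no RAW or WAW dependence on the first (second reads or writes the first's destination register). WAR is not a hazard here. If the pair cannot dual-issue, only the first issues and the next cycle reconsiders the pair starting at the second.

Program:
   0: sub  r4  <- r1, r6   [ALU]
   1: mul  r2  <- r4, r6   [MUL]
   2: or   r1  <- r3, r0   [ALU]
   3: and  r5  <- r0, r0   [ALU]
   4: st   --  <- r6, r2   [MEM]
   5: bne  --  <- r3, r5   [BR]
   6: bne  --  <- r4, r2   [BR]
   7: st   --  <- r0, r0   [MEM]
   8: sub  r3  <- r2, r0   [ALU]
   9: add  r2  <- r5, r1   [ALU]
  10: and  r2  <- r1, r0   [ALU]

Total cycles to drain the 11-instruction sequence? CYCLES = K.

CYCLES = 7

0. sub @i0  | RAW r4
1. mul or @i1&i2  | dual
2. and st @i3&i4  | dual
3. bne @i5  | no-port BR/BR
4. bne st @i6&i7  | dual
5. sub add @i8&i9  | dual
6. and @i10  | tail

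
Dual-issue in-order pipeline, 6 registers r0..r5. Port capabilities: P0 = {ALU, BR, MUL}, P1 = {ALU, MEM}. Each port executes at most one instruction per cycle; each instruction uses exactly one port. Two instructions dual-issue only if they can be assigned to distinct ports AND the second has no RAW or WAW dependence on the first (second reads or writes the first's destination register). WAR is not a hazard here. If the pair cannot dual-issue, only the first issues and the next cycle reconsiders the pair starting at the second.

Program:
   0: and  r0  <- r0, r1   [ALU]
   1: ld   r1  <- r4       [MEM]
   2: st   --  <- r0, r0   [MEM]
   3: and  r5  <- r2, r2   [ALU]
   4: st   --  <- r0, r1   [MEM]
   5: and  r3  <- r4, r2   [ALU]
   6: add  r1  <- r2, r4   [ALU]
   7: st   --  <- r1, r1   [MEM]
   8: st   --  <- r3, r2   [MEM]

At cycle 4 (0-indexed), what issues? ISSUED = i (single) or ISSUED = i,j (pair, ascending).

ISSUED = 7

  cy0 -> i0&i1 (and.ALU+ld.MEM) 2-wide
  cy1 -> i2&i3 (st.MEM+and.ALU) 2-wide
  cy2 -> i4&i5 (st.MEM+and.ALU) 2-wide
  cy3 -> i6 (add.ALU) RAW r1
  cy4 -> i7 (st.MEM) no-port MEM/MEM
  cy5 -> i8 (st.MEM) tail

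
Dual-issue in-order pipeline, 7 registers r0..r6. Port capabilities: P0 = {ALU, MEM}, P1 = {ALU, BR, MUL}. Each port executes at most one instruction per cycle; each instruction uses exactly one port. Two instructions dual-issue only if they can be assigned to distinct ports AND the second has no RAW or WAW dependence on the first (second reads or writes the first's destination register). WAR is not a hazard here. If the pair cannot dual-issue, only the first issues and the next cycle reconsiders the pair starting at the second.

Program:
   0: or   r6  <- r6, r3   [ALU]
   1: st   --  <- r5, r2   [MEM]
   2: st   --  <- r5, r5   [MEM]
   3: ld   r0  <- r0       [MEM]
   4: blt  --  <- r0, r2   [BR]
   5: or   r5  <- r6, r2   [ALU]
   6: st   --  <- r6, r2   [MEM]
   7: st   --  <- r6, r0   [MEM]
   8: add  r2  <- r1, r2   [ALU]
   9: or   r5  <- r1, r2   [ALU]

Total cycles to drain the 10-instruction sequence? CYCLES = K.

CYCLES = 7

c0: i0,i1 or.ALU st.MEM  2-wide
c1: i2 st.MEM  no-port MEM/MEM
c2: i3 ld.MEM  RAW r0
c3: i4,i5 blt.BR or.ALU  2-wide
c4: i6 st.MEM  no-port MEM/MEM
c5: i7,i8 st.MEM add.ALU  2-wide
c6: i9 or.ALU  tail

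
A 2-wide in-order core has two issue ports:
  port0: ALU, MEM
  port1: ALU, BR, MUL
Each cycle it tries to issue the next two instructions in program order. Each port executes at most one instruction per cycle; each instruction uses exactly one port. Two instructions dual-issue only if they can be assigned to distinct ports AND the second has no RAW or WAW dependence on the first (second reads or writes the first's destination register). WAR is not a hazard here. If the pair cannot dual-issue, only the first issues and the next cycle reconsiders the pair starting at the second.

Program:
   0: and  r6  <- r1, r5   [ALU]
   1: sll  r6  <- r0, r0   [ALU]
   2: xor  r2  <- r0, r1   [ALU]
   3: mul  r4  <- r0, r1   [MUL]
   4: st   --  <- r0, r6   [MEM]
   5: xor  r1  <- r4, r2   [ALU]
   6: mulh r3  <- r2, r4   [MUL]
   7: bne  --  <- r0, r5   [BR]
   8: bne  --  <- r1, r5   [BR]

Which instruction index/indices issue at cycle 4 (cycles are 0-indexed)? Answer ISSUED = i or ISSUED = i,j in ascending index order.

0. and @i0  | WAW r6
1. sll;xor @i1/i2  | 2-wide
2. mul;st @i3/i4  | 2-wide
3. xor;mulh @i5/i6  | 2-wide
4. bne @i7  | no-port BR/BR
5. bne @i8  | tail

ISSUED = 7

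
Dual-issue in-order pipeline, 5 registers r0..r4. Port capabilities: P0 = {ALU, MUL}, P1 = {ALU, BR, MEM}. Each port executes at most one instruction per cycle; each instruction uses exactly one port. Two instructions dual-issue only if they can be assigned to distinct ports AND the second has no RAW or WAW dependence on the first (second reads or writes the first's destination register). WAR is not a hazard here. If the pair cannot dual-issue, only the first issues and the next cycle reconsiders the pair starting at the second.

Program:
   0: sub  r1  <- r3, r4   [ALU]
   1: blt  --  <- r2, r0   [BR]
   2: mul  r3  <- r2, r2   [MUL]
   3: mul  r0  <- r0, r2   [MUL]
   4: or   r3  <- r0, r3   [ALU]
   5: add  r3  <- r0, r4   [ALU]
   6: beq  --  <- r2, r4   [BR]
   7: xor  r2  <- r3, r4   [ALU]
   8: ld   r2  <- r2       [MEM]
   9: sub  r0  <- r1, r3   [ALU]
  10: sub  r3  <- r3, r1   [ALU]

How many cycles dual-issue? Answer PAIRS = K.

PAIRS = 3

0. sub.ALU/blt.BR @i0/i1  | 2-wide
1. mul.MUL @i2  | no-port MUL/MUL
2. mul.MUL @i3  | RAW r0
3. or.ALU @i4  | WAW r3
4. add.ALU/beq.BR @i5/i6  | 2-wide
5. xor.ALU @i7  | RAW+WAW r2
6. ld.MEM/sub.ALU @i8/i9  | 2-wide
7. sub.ALU @i10  | tail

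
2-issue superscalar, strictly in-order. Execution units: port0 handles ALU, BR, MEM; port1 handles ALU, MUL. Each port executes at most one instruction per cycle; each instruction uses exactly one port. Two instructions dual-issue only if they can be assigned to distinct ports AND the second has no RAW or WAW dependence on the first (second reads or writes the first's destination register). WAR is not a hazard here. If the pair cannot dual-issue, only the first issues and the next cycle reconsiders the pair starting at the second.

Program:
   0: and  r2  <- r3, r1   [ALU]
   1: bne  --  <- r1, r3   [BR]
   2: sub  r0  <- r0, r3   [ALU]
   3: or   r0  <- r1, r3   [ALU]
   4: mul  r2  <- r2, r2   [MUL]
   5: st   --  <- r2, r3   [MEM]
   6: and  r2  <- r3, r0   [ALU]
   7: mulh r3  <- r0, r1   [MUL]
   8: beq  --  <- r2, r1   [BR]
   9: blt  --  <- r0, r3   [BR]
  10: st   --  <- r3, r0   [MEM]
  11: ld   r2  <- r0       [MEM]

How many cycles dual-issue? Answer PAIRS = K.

0. and.ALU;bne.BR @i0,i1  | dual
1. sub.ALU @i2  | WAW r0
2. or.ALU;mul.MUL @i3,i4  | dual
3. st.MEM;and.ALU @i5,i6  | dual
4. mulh.MUL;beq.BR @i7,i8  | dual
5. blt.BR @i9  | no-port BR/MEM
6. st.MEM @i10  | no-port MEM/MEM
7. ld.MEM @i11  | tail

PAIRS = 4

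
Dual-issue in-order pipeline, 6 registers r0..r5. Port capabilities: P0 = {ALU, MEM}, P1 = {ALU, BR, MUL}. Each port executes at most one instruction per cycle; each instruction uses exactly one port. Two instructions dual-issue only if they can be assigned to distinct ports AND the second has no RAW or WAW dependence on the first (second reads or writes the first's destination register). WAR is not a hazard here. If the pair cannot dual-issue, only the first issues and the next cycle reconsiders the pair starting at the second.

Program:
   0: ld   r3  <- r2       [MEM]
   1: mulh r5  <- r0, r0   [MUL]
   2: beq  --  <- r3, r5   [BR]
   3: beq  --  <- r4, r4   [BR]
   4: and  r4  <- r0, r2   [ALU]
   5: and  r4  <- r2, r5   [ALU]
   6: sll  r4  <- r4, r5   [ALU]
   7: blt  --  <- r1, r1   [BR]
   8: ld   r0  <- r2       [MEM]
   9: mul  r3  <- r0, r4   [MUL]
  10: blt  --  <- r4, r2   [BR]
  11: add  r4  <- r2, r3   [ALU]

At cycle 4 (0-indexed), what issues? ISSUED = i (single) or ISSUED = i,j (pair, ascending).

ISSUED = 6,7

t=0 i0&i1:ld.MEM mulh.MUL ; 2-wide
t=1 i2:beq.BR ; no-port BR/BR
t=2 i3&i4:beq.BR and.ALU ; 2-wide
t=3 i5:and.ALU ; RAW+WAW r4
t=4 i6&i7:sll.ALU blt.BR ; 2-wide
t=5 i8:ld.MEM ; RAW r0
t=6 i9:mul.MUL ; no-port MUL/BR
t=7 i10&i11:blt.BR add.ALU ; 2-wide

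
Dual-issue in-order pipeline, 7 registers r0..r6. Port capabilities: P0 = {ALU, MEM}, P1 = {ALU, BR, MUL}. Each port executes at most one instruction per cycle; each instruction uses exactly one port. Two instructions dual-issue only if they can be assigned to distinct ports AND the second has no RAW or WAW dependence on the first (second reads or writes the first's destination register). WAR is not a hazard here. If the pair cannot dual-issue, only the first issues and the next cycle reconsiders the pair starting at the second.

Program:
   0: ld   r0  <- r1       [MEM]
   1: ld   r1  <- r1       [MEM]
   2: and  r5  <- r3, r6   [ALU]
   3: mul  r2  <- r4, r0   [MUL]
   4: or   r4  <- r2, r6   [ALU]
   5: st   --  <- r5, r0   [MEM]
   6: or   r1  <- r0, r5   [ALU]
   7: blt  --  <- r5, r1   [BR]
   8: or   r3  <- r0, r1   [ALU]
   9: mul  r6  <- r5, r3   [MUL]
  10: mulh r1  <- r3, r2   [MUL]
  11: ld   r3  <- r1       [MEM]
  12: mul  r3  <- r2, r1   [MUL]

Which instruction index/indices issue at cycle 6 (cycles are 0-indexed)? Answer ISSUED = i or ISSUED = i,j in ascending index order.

ISSUED = 9

  cy0 -> i0 (ld) no-port MEM/MEM
  cy1 -> i1&i2 (ld;and) 2-wide
  cy2 -> i3 (mul) RAW r2
  cy3 -> i4&i5 (or;st) 2-wide
  cy4 -> i6 (or) RAW r1
  cy5 -> i7&i8 (blt;or) 2-wide
  cy6 -> i9 (mul) no-port MUL/MUL
  cy7 -> i10 (mulh) RAW r1
  cy8 -> i11 (ld) WAW r3
  cy9 -> i12 (mul) tail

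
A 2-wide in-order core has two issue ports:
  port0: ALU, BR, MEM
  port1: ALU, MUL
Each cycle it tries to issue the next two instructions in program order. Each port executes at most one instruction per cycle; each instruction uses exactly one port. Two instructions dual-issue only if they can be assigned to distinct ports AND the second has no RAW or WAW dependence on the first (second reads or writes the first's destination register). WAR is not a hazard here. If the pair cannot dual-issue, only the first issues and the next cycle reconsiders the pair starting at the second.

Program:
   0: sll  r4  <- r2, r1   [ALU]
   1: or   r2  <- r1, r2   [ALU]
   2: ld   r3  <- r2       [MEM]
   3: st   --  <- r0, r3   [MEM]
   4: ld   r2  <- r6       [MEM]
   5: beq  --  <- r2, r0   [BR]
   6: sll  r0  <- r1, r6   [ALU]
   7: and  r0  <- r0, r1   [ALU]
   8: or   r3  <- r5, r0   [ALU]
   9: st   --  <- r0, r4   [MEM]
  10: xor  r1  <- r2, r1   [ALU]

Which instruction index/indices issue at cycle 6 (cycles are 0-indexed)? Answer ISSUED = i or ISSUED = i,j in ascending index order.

ISSUED = 8,9

  cy0 -> i0+i1 (sll.ALU/or.ALU) pair
  cy1 -> i2 (ld.MEM) no-port MEM/MEM
  cy2 -> i3 (st.MEM) no-port MEM/MEM
  cy3 -> i4 (ld.MEM) no-port MEM/BR
  cy4 -> i5+i6 (beq.BR/sll.ALU) pair
  cy5 -> i7 (and.ALU) RAW r0
  cy6 -> i8+i9 (or.ALU/st.MEM) pair
  cy7 -> i10 (xor.ALU) tail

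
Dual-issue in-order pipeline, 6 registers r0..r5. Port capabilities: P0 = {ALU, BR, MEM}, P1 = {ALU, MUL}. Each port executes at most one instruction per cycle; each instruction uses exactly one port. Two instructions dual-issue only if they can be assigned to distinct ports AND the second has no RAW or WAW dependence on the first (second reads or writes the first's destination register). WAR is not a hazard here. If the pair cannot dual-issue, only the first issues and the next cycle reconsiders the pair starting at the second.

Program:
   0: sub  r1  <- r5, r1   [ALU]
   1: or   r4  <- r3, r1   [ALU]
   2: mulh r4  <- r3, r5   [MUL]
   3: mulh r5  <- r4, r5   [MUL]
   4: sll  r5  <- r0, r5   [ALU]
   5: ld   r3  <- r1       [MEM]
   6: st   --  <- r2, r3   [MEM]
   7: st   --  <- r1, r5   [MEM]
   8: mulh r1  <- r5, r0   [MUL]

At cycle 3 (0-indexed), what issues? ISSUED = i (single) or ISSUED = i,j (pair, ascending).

ISSUED = 3

[0] i0  sub  -- RAW r1
[1] i1  or  -- WAW r4
[2] i2  mulh  -- no-port MUL/MUL
[3] i3  mulh  -- RAW+WAW r5
[4] i4&i5  sll/ld  -- 2-wide
[5] i6  st  -- no-port MEM/MEM
[6] i7&i8  st/mulh  -- 2-wide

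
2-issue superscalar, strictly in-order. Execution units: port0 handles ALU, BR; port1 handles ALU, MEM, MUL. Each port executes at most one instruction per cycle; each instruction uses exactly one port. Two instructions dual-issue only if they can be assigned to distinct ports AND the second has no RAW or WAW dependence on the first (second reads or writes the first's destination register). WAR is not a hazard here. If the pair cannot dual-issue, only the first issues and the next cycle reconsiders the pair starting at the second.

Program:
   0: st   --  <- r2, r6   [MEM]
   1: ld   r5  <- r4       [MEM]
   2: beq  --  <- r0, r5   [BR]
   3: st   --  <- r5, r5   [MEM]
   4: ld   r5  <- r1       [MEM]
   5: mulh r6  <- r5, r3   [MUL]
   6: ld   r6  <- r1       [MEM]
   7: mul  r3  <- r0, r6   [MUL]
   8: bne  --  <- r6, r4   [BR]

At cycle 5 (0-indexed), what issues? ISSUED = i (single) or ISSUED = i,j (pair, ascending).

ISSUED = 6

0. st @i0  | no-port MEM/MEM
1. ld @i1  | RAW r5
2. beq+st @i2,i3  | 2-wide
3. ld @i4  | no-port MEM/MUL
4. mulh @i5  | no-port MUL/MEM
5. ld @i6  | no-port MEM/MUL
6. mul+bne @i7,i8  | 2-wide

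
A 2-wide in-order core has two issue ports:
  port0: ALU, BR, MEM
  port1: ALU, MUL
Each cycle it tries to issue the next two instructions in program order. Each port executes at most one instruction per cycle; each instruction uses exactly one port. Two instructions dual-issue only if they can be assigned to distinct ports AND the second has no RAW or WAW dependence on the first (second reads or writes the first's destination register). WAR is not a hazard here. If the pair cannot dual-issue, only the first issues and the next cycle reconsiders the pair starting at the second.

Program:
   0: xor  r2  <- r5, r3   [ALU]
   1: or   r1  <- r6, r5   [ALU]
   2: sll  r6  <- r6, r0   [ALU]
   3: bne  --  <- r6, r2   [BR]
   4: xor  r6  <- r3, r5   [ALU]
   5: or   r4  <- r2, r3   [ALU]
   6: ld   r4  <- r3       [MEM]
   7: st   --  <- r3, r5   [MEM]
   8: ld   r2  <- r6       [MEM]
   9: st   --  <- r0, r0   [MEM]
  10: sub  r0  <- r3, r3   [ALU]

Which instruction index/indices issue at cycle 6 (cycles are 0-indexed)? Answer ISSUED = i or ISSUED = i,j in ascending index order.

  cy0 -> i0+i1 (xor/or) dual
  cy1 -> i2 (sll) RAW r6
  cy2 -> i3+i4 (bne/xor) dual
  cy3 -> i5 (or) WAW r4
  cy4 -> i6 (ld) no-port MEM/MEM
  cy5 -> i7 (st) no-port MEM/MEM
  cy6 -> i8 (ld) no-port MEM/MEM
  cy7 -> i9+i10 (st/sub) dual

ISSUED = 8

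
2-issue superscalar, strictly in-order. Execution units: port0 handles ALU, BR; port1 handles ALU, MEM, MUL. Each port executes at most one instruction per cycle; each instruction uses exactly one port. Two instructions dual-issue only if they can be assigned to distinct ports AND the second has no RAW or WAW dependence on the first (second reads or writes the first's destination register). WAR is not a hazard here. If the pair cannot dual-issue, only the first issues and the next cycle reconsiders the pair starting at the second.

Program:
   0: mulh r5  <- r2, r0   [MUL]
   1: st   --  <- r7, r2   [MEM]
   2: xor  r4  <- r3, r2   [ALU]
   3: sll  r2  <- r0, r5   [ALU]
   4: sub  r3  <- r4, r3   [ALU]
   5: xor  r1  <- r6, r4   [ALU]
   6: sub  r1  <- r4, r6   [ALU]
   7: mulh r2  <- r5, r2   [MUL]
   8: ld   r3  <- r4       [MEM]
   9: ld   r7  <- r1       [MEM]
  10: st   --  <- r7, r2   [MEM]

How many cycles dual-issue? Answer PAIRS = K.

c0: i0 mulh  no-port MUL/MEM
c1: i1,i2 st/xor  pair
c2: i3,i4 sll/sub  pair
c3: i5 xor  WAW r1
c4: i6,i7 sub/mulh  pair
c5: i8 ld  no-port MEM/MEM
c6: i9 ld  no-port MEM/MEM
c7: i10 st  tail

PAIRS = 3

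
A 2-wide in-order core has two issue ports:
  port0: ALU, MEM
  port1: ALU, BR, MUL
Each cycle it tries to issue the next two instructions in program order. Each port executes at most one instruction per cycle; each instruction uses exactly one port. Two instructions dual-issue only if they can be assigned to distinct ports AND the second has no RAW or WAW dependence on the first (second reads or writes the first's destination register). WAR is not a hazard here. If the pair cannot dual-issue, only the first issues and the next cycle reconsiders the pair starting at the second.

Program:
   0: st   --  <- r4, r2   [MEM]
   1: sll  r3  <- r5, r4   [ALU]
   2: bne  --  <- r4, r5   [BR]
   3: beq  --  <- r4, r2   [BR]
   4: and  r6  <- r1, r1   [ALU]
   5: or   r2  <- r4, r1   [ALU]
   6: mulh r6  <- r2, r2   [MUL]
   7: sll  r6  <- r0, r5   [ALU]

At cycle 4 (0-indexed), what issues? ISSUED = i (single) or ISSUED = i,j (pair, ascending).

ISSUED = 6

0. st.MEM;sll.ALU @i0/i1  | 2-wide
1. bne.BR @i2  | no-port BR/BR
2. beq.BR;and.ALU @i3/i4  | 2-wide
3. or.ALU @i5  | RAW r2
4. mulh.MUL @i6  | WAW r6
5. sll.ALU @i7  | tail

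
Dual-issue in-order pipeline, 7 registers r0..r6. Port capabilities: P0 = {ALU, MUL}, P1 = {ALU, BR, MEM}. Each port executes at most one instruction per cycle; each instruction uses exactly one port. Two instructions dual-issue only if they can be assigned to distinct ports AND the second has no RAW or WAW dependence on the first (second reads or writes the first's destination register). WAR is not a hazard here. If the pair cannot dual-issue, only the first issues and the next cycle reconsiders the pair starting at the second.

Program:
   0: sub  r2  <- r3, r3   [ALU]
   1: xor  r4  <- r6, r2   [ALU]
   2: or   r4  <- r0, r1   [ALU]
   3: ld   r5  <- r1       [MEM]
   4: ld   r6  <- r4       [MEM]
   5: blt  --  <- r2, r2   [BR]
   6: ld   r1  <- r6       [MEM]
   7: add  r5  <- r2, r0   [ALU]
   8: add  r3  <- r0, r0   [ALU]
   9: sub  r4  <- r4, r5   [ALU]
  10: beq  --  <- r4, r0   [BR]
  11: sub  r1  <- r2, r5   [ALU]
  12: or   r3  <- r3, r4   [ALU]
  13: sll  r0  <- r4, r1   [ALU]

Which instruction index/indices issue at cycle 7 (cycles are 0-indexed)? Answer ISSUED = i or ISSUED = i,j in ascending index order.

c0: i0 sub  RAW r2
c1: i1 xor  WAW r4
c2: i2,i3 or ld  pair
c3: i4 ld  no-port MEM/BR
c4: i5 blt  no-port BR/MEM
c5: i6,i7 ld add  pair
c6: i8,i9 add sub  pair
c7: i10,i11 beq sub  pair
c8: i12,i13 or sll  pair

ISSUED = 10,11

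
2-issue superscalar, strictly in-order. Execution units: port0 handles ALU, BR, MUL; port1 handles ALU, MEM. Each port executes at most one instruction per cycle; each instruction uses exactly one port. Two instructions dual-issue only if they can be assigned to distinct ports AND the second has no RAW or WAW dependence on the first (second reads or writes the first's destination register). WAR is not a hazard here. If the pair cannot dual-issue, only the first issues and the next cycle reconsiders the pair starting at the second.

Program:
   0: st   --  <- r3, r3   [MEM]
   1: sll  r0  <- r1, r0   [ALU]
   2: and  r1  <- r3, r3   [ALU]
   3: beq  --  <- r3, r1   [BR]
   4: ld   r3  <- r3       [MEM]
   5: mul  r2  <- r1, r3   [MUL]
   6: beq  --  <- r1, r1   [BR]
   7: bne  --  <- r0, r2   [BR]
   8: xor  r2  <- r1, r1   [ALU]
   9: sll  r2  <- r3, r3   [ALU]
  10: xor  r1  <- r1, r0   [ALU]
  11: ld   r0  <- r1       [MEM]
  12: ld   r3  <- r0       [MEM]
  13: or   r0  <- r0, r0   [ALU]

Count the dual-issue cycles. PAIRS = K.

  cy0 -> i0/i1 (st;sll) pair
  cy1 -> i2 (and) RAW r1
  cy2 -> i3/i4 (beq;ld) pair
  cy3 -> i5 (mul) no-port MUL/BR
  cy4 -> i6 (beq) no-port BR/BR
  cy5 -> i7/i8 (bne;xor) pair
  cy6 -> i9/i10 (sll;xor) pair
  cy7 -> i11 (ld) no-port MEM/MEM
  cy8 -> i12/i13 (ld;or) pair

PAIRS = 5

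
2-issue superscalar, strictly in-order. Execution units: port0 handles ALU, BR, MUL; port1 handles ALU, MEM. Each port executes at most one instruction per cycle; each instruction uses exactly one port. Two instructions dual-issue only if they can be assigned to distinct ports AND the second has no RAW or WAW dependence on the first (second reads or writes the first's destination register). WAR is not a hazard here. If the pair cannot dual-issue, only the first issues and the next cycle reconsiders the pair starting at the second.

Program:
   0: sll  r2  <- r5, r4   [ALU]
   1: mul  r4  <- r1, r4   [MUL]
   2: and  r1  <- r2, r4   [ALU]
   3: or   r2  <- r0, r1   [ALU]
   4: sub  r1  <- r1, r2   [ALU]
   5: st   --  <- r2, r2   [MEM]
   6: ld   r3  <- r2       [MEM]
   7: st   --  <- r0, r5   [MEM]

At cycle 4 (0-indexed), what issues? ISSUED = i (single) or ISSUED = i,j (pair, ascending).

ISSUED = 6

t=0 i0/i1:sll+mul ; pair
t=1 i2:and ; RAW r1
t=2 i3:or ; RAW r2
t=3 i4/i5:sub+st ; pair
t=4 i6:ld ; no-port MEM/MEM
t=5 i7:st ; tail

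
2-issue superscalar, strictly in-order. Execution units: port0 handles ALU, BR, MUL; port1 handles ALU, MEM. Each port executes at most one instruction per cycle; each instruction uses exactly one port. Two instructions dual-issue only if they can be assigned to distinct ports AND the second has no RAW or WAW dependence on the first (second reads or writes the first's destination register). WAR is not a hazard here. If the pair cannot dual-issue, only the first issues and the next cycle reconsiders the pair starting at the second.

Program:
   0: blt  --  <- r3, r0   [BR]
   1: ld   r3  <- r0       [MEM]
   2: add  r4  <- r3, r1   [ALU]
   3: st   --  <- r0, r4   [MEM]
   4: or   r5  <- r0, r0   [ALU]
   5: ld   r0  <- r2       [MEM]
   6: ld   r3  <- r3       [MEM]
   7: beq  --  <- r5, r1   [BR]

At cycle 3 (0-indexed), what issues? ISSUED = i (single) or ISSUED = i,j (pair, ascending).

ISSUED = 5

[0] i0+i1  blt/ld  -- dual
[1] i2  add  -- RAW r4
[2] i3+i4  st/or  -- dual
[3] i5  ld  -- no-port MEM/MEM
[4] i6+i7  ld/beq  -- dual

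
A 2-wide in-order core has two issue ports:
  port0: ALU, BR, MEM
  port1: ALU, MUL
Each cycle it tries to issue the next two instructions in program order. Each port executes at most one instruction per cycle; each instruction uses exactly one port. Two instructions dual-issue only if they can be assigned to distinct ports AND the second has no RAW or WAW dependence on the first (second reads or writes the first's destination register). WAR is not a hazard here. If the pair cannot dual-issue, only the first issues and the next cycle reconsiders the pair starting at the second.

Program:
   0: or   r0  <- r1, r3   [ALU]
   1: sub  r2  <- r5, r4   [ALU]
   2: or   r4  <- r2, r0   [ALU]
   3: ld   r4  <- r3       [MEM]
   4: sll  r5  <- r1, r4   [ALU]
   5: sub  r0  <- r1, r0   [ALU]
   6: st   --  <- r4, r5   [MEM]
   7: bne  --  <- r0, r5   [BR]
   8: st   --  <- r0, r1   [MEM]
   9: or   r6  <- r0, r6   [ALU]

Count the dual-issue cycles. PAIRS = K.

#0 head=0: or sub i0/i1 dual
#1 head=2: or i2 WAW r4
#2 head=3: ld i3 RAW r4
#3 head=4: sll sub i4/i5 dual
#4 head=6: st i6 no-port MEM/BR
#5 head=7: bne i7 no-port BR/MEM
#6 head=8: st or i8/i9 dual

PAIRS = 3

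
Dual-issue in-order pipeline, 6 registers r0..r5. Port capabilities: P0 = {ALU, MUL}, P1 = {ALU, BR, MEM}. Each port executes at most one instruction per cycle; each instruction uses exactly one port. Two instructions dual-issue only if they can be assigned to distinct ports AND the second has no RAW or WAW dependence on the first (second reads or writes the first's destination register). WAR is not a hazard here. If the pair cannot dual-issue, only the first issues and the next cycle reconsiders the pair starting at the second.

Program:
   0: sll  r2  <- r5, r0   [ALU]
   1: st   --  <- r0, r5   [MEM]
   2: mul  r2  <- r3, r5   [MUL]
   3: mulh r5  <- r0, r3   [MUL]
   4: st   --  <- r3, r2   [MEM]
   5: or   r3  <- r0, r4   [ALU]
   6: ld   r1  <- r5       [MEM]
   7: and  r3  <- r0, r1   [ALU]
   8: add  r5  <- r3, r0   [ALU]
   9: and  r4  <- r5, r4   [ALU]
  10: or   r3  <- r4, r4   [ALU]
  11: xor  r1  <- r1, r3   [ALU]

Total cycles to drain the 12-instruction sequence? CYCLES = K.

CYCLES = 9

#0 head=0: sll st i0/i1 2-wide
#1 head=2: mul i2 no-port MUL/MUL
#2 head=3: mulh st i3/i4 2-wide
#3 head=5: or ld i5/i6 2-wide
#4 head=7: and i7 RAW r3
#5 head=8: add i8 RAW r5
#6 head=9: and i9 RAW r4
#7 head=10: or i10 RAW r3
#8 head=11: xor i11 tail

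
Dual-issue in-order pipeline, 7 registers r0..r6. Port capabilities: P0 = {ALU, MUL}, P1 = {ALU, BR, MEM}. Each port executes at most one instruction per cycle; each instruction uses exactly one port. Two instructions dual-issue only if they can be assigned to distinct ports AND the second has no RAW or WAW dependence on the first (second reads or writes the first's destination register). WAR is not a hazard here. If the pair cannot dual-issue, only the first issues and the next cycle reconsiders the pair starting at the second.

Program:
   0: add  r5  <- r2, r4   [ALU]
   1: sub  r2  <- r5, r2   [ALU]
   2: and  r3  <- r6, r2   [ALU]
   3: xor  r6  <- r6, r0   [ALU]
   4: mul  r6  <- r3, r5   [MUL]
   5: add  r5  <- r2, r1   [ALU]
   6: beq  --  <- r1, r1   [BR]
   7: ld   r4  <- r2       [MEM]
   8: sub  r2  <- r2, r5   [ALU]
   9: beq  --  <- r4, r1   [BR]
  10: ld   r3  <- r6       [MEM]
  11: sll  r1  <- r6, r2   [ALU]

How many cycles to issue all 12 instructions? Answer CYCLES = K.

c0: i0 add  RAW r5
c1: i1 sub  RAW r2
c2: i2+i3 and;xor  dual
c3: i4+i5 mul;add  dual
c4: i6 beq  no-port BR/MEM
c5: i7+i8 ld;sub  dual
c6: i9 beq  no-port BR/MEM
c7: i10+i11 ld;sll  dual

CYCLES = 8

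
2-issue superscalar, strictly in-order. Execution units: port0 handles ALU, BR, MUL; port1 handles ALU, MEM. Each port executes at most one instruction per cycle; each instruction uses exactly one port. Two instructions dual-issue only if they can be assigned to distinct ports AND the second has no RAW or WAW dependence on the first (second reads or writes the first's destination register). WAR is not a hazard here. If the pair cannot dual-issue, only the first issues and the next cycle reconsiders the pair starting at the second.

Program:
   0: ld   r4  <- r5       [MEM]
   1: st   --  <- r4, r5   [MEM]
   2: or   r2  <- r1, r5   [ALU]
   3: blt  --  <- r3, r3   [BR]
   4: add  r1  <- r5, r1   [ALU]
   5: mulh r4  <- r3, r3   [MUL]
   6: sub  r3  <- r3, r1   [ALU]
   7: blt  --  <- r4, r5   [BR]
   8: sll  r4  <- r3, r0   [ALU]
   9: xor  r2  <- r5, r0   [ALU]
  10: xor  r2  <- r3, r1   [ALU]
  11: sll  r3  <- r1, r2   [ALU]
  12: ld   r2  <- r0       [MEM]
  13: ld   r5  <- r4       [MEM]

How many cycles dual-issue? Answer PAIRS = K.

#0 head=0: ld.MEM i0 no-port MEM/MEM
#1 head=1: st.MEM/or.ALU i1&i2 pair
#2 head=3: blt.BR/add.ALU i3&i4 pair
#3 head=5: mulh.MUL/sub.ALU i5&i6 pair
#4 head=7: blt.BR/sll.ALU i7&i8 pair
#5 head=9: xor.ALU i9 WAW r2
#6 head=10: xor.ALU i10 RAW r2
#7 head=11: sll.ALU/ld.MEM i11&i12 pair
#8 head=13: ld.MEM i13 tail

PAIRS = 5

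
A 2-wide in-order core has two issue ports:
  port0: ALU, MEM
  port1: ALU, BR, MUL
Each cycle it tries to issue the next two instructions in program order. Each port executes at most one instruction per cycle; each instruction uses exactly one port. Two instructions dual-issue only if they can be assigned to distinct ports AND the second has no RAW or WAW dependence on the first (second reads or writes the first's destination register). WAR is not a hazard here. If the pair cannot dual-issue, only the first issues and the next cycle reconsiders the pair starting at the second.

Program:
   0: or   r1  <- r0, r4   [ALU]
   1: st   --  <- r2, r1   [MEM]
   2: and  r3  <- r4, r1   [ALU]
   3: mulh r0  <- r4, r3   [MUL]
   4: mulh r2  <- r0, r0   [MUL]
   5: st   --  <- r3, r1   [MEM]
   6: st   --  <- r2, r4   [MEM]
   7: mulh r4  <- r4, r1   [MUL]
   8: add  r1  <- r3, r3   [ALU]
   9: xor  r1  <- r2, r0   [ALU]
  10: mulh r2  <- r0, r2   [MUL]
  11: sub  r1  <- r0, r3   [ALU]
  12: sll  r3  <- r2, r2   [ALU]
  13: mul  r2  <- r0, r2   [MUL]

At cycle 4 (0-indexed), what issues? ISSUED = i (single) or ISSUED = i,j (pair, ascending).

0. or.ALU @i0  | RAW r1
1. st.MEM;and.ALU @i1&i2  | pair
2. mulh.MUL @i3  | no-port MUL/MUL
3. mulh.MUL;st.MEM @i4&i5  | pair
4. st.MEM;mulh.MUL @i6&i7  | pair
5. add.ALU @i8  | WAW r1
6. xor.ALU;mulh.MUL @i9&i10  | pair
7. sub.ALU;sll.ALU @i11&i12  | pair
8. mul.MUL @i13  | tail

ISSUED = 6,7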